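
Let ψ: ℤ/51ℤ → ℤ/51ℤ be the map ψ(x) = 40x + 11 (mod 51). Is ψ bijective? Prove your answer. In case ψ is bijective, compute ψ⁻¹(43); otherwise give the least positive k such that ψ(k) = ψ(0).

11

Suppose ψ(a) = ψ(b) in ℤ/51ℤ. Then 40a + 11 ≡ 40b + 11 (mod 51), so 40(a − b) ≡ 0 (mod 51).
Since gcd(40, 51) = 1, 40 is invertible modulo 51, thus a − b ≡ 0 (mod 51), i.e. a = b.
We now compute 40⁻¹ mod 51 explicitly. Euclid's algorithm: 51 = 1·40 + 11, 40 = 3·11 + 7, 11 = 1·7 + 4, 7 = 1·4 + 3, 4 = 1·3 + 1; back-substituting gives 1 = 37·40 − 29·51, so 40⁻¹ ≡ 37 (mod 51).
For any y ∈ ℤ/51ℤ, x = 37(y − 11) mod 51 satisfies ψ(x) = 40·37(y − 11) + 11 ≡ y (since 40·37 ≡ 1 mod 51). So every y has a preimage.
Hence ψ is bijective.
Since ψ is bijective, we find ψ⁻¹(43): we need 40x ≡ 43 − 11 ≡ 32 (mod 51). Using 40⁻¹ = 37: x ≡ 37·32 = 1184 = 23·51 + 11, so x = 11.
Check: ψ(11) = 40·11 + 11 = 451 = 8·51 + 43 ≡ 43 (mod 51).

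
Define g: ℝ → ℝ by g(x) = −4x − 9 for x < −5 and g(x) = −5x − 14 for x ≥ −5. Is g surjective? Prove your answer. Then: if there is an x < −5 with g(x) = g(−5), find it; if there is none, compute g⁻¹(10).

-24/5

Both pieces are strictly decreasing (slopes −4 and −5), so each is injective on its own interval.
The left piece maps (−∞, −5) onto (11, ∞); the right piece maps [−5, ∞) onto (−∞, 11].
These images together cover ℝ, so g is surjective.
Because the two images are disjoint, no x < −5 has g(x) = g(−5), so we compute g⁻¹(10): 10 lies in (−∞, 11], so solve −5x − 14 = 10: x = (10 + 14)/(−5) = −24/5.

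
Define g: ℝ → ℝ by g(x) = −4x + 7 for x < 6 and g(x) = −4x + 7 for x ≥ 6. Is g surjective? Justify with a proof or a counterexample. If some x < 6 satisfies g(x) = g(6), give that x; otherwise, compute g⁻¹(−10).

17/4

Both pieces are strictly decreasing (slopes −4 and −4), so each is injective on its own interval.
The left piece maps (−∞, 6) onto (−17, ∞); the right piece maps [6, ∞) onto (−∞, −17].
These images together cover ℝ, so g is surjective.
Because the two images are disjoint, no x < 6 has g(x) = g(6), so we compute g⁻¹(−10): −10 lies in (−17, ∞), so solve −4x + 7 = −10: x = (−10 − 7)/(−4) = 17/4.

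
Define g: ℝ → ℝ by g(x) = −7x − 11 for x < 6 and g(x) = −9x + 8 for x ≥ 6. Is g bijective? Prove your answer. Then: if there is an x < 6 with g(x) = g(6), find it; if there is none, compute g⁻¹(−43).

5

Both pieces are strictly decreasing (slopes −7 and −9), so each is injective on its own interval.
The left piece maps (−∞, 6) onto (−53, ∞); the right piece maps [6, ∞) onto (−∞, −46].
These images overlap. In particular g(6) = −46 (right piece), and solving −7x − 11 = −46 on the left piece gives x = 5 < 6.
So g(5) = g(6) with 5 ≠ 6, and g is not injective, hence not bijective. This x = 5 is the requested value below 6.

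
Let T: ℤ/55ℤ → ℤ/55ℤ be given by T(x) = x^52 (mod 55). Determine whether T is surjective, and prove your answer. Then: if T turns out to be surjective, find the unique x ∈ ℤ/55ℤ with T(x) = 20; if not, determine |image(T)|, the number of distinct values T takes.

T(4): Repeated squaring mod 55: 4^1 ≡ 4, 4^2 ≡ 4² = 16, 4^4 ≡ 16² = 256 ≡ 36, 4^8 ≡ 36² = 1296 ≡ 31, 4^16 ≡ 31² = 961 ≡ 26, 4^32 ≡ 26² = 676 ≡ 16. Since 52 = 32 + 16 + 4, 4^52 ≡ 16·26·36: 16·26 = 416 ≡ 31, then 31·36 = 1116 ≡ 16. So 4^52 ≡ 16 (mod 55).
T(7): Repeated squaring mod 55: 7^1 ≡ 7, 7^2 ≡ 7² = 49, 7^4 ≡ 49² = 2401 ≡ 36, 7^8 ≡ 36² = 1296 ≡ 31, 7^16 ≡ 31² = 961 ≡ 26, 7^32 ≡ 26² = 676 ≡ 16. Since 52 = 32 + 16 + 4, 7^52 ≡ 16·26·36: 16·26 = 416 ≡ 31, then 31·36 = 1116 ≡ 16. So 7^52 ≡ 16 (mod 55).
So T(4) = T(7) = 16 while 4 ≠ 7, so T is not injective.
A non-injective map from the 55-element set ℤ/55ℤ to itself takes at most 54 distinct values, so it cannot be surjective. Thus T is not surjective.
Since T is not surjective, we determine |image(T)|. Computing x^52 mod 55 for each x (by repeated squaring, reducing mod 55 at every step), the values T(0), T(1), …, T(54) are: 0, 1, 26, 31, 16, 25, 36, 16, 31, 26, 45, 11, 1, 26, 31, 5, 36, 36, 16, 31, 15, 1, 11, 1, 26, 20, 16, 36, 36, 16, 20, 26, 1, 11, 1, 15, 31, 16, 36, 36, 5, 31, 26, 1, 11, 45, 26, 31, 16, 36, 25, 16, 31, 26, 1.
The distinct values are {0, 1, 5, 11, 15, 16, 20, 25, 26, 31, 36, 45}; there are 12 of them.

12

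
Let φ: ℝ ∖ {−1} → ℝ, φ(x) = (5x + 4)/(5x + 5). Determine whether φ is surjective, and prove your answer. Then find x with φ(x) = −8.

If φ(x) = 1, cross-multiplying gives 5(5x + 4) = 5(5x + 5), which simplifies to 20 = 25 — false.  So 1 has no preimage and φ is not surjective.
Solving φ(x) = −8: cross-multiplying gives 5x + 4 = −8(5x + 5), which rearranges to 45x = −44, so x = −44/45.

-44/45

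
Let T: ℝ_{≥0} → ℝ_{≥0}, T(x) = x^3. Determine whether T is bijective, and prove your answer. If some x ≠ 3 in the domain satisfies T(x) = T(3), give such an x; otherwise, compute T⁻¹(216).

6

On ℝ_{≥0}, x ↦ x^3 is strictly increasing (injective) and for any y ∈ ℝ_{≥0} the 3rd root y^{1/3} lies in ℝ_{≥0} (surjective). So T is bijective.
Since x ↦ x^3 is strictly increasing on ℝ_{≥0}, it is injective there, so no x ≠ 3 in the domain has T(x) = T(3). We therefore compute T⁻¹(216) = 216^{1/3} = 6 (indeed 6^3 = 216).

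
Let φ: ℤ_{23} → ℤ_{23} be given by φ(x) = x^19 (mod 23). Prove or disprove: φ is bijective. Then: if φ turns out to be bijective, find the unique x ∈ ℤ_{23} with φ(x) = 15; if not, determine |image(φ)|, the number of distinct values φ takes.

Since 23 is prime, the nonzero elements of ℤ_{23} form a cyclic group of order 22.
As gcd(19, 22) = 1, raising to the 19th power is a bijection on this group: if a^19 ≡ b^19 then (ab^{−1})^19 = 1, and the only element of order dividing gcd(19, 22) = 1 is 1, so a = b.
With φ(0) = 0 this makes φ injective on all of ℤ_{23}, hence bijective (finite equal-size domain and codomain). In particular φ is bijective.
Since φ is bijective, we find the preimage of 15. The inverse of x ↦ x^19 on (ℤ_{23})^× is x ↦ x^7, because 19·7 = 133 = 6·22 + 1 ≡ 1 (mod 22) and x^{22} = 1 for x ≠ 0 (Fermat). So φ⁻¹(15) = 15^7 mod 23.
Repeated squaring mod 23: 15^1 ≡ 15, 15^2 ≡ 15² = 225 ≡ 18, 15^4 ≡ 18² = 324 ≡ 2. Since 7 = 4 + 2 + 1, 15^7 ≡ 2·18·15: 2·18 = 36 ≡ 13, then 13·15 = 195 ≡ 11. So 15^7 ≡ 11 (mod 23).
Hence φ⁻¹(15) = 11.

11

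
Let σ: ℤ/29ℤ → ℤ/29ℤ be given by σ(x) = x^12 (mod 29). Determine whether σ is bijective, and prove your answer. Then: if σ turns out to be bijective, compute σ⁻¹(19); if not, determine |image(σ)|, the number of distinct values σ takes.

σ(2): Repeated squaring mod 29: 2^1 ≡ 2, 2^2 ≡ 2² = 4, 2^4 ≡ 4² = 16, 2^8 ≡ 16² = 256 ≡ 24. Since 12 = 8 + 4, 2^12 ≡ 24·16: 24·16 = 384 ≡ 7. So 2^12 ≡ 7 (mod 29).
σ(5): Repeated squaring mod 29: 5^1 ≡ 5, 5^2 ≡ 5² = 25, 5^4 ≡ 25² = 625 ≡ 16, 5^8 ≡ 16² = 256 ≡ 24. Since 12 = 8 + 4, 5^12 ≡ 24·16: 24·16 = 384 ≡ 7. So 5^12 ≡ 7 (mod 29).
So σ(2) = σ(5) = 7 while 2 ≠ 5, therefore σ is not injective, hence not bijective.
Since σ is not bijective, we determine |image(σ)|. Computing x^12 mod 29 for each x (by repeated squaring, reducing mod 29 at every step), the values σ(0), σ(1), …, σ(28) are: 0, 1, 7, 16, 20, 7, 25, 16, 24, 24, 20, 23, 1, 23, 25, 25, 23, 1, 23, 20, 24, 24, 16, 25, 7, 20, 16, 7, 1.
The distinct values are {0, 1, 7, 16, 20, 23, 24, 25}; there are 8 of them.

8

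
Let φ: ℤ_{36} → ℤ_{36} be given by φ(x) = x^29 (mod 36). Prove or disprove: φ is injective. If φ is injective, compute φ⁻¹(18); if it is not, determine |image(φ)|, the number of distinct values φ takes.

φ(0) = 0^29 = 0.
φ(6): Repeated squaring mod 36: 6^1 ≡ 6, 6^2 ≡ 6² = 36 ≡ 0, 6^4 ≡ 0² = 0, 6^8 ≡ 0² = 0, 6^16 ≡ 0² = 0. Since 29 = 16 + 8 + 4 + 1, 6^29 ≡ 0·0·0·6: 0·0 = 0, then 0·0 = 0, then 0·6 = 0. So 6^29 ≡ 0 (mod 36).
So φ(0) = φ(6) = 0 while 0 ≠ 6, hence φ is not injective.
Since φ is not injective, we determine |image(φ)|. Computing x^29 mod 36 for each x (by repeated squaring, reducing mod 36 at every step), the values φ(0), φ(1), …, φ(35) are: 0, 1, 32, 27, 16, 29, 0, 31, 8, 9, 28, 23, 0, 25, 20, 27, 4, 17, 0, 19, 32, 9, 16, 11, 0, 13, 8, 27, 28, 5, 0, 7, 20, 9, 4, 35.
The distinct values are {0, 1, 4, 5, 7, 8, 9, 11, 13, 16, 17, 19, 20, 23, 25, 27, 28, 29, 31, 32, 35}; there are 21 of them.

21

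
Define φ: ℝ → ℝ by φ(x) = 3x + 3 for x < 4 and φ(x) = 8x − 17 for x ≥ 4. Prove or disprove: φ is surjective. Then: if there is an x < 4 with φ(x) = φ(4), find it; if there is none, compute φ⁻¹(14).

11/3

Both pieces are strictly increasing (slopes 3 and 8), so each is injective on its own interval.
The left piece maps (−∞, 4) onto (−∞, 15); the right piece maps [4, ∞) onto [15, ∞).
These images together cover ℝ, so φ is surjective.
Because the two images are disjoint, no x < 4 has φ(x) = φ(4), so we compute φ⁻¹(14): 14 lies in (−∞, 15), so solve 3x + 3 = 14: x = (14 − 3)/3 = 11/3.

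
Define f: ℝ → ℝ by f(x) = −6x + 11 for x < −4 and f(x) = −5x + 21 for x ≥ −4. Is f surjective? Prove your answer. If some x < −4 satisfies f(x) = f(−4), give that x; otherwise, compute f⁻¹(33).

-5

Both pieces are strictly decreasing (slopes −6 and −5), so each is injective on its own interval.
The left piece maps (−∞, −4) onto (35, ∞); the right piece maps [−4, ∞) onto (−∞, 41].
The union (35, ∞) ∪ (−∞, 41] covers ℝ, so f is surjective.
For the follow-up: the images overlap, so an x < −4 with f(x) = f(−4) exists. f(−4) = 41; solving −6x + 11 = 41 for x < −4 gives x = (41 − 11)/(−6) = −5.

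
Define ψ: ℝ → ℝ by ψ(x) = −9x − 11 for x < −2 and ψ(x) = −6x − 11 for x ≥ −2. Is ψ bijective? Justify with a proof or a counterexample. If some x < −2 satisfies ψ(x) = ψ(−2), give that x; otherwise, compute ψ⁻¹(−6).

-5/6

Both pieces are strictly decreasing (slopes −9 and −6), so each is injective on its own interval.
The left piece maps (−∞, −2) onto (7, ∞); the right piece maps [−2, ∞) onto (−∞, 1].
The images leave a gap (7 has no preimage), so ψ is not surjective, hence not bijective.
Because the two images are disjoint, no x < −2 has ψ(x) = ψ(−2), so we compute ψ⁻¹(−6): −6 lies in (−∞, 1], so solve −6x − 11 = −6: x = (−6 + 11)/(−6) = −5/6.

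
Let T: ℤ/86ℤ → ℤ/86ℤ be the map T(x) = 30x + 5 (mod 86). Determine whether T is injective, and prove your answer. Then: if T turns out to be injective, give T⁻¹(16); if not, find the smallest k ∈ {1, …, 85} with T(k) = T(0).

43

We have gcd(30, 86) = 2 > 1. Taking u = 0 and v = 43: T(0) = 5 and T(43) = 30·43 + 5 = 1295 ≡ 5 (mod 86).
So T(0) = T(43) while 0 ≠ 43, thus T is not injective.
Since T is not injective, we find the least positive k with T(k) = T(0): this means 30k ≡ 0 (mod 86), i.e. 86 ∣ 30k. Since gcd(30, 86) = 2, dividing through by 2 this holds exactly when 43 ∣ 15k, and as gcd(15, 43) = 1, exactly when 43 ∣ k.
The smallest positive such k is 43.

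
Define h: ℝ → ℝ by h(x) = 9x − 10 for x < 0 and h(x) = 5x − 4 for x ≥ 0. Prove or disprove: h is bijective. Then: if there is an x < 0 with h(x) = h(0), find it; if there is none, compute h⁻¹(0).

4/5

Both pieces are strictly increasing (slopes 9 and 5), so each is injective on its own interval.
The left piece maps (−∞, 0) onto (−∞, −10); the right piece maps [0, ∞) onto [−4, ∞).
The images leave a gap (−10 has no preimage), so h is not surjective, hence not bijective.
Because the two images are disjoint, no x < 0 has h(x) = h(0), so we compute h⁻¹(0): 0 lies in [−4, ∞), so solve 5x − 4 = 0: x = (0 + 4)/5 = 4/5.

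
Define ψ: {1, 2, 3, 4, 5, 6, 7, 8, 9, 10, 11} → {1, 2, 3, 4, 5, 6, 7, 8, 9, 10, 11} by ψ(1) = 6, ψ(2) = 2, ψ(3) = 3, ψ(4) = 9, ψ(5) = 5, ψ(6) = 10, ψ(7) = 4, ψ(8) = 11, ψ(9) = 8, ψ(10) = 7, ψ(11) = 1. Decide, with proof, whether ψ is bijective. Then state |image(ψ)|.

11

The values 6, 2, 3, 9, 5, 10, 4, 11, 8, 7, 1 are a permutation of {1, 2, 3, 4, 5, 6, 7, 8, 9, 10, 11}: each element appears exactly once.
So ψ is injective and surjective, hence bijective.
The image of ψ is {1, 2, 3, 4, 5, 6, 7, 8, 9, 10, 11}, which has 11 elements.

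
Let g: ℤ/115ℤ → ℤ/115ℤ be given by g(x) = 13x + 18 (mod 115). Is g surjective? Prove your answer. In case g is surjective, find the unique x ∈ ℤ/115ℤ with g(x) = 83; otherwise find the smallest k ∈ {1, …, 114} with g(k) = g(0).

5

Since gcd(13, 115) = 1, 13 is invertible modulo 115. Euclid's algorithm: 115 = 8·13 + 11, 13 = 1·11 + 2, 11 = 5·2 + 1; back-substituting gives 1 = 62·13 − 7·115, so 13⁻¹ ≡ 62 (mod 115).
Then y ↦ 62(y − 18) is a two-sided inverse to g, so every y ∈ ℤ/115ℤ has a preimage.
Thus g is surjective.
Since g is surjective, we find g⁻¹(83): we need 13x ≡ 83 − 18 ≡ 65 (mod 115). Using 13⁻¹ = 62: x ≡ 62·65 = 4030 = 35·115 + 5, so x = 5.
Check: g(5) = 13·5 + 18 = 83 ≡ 83 (mod 115).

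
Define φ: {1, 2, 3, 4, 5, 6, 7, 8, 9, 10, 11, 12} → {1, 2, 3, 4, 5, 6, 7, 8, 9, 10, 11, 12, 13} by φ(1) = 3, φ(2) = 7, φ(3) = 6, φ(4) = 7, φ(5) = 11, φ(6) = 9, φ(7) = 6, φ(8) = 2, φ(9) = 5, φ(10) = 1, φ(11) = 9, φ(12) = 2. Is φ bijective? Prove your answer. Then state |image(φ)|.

8

φ(2) = 7 = φ(4) with 2 ≠ 4, so φ is not injective, hence not bijective.
The image of φ is {1, 2, 3, 5, 6, 7, 9, 11}, which has 8 elements.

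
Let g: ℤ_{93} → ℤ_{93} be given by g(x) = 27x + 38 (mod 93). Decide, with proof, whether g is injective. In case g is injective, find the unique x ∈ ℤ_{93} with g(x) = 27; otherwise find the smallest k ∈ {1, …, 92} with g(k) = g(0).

31

We have gcd(27, 93) = 3 > 1. Taking x_1 = 0 and x_2 = 31: g(0) = 38 and g(31) = 27·31 + 38 = 875 ≡ 38 (mod 93).
So g(0) = g(31) while 0 ≠ 31, thus g is not injective.
Since g is not injective, we find the least positive k with g(k) = g(0): this means 27k ≡ 0 (mod 93), i.e. 93 ∣ 27k. Since gcd(27, 93) = 3, dividing through by 3 this holds exactly when 31 ∣ 9k, and as gcd(9, 31) = 1, exactly when 31 ∣ k.
The smallest positive such k is 31.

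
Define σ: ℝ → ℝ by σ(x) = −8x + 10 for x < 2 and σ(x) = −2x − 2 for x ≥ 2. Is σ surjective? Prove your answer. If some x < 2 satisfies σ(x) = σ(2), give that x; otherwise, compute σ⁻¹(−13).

Both pieces are strictly decreasing (slopes −8 and −2), so each is injective on its own interval.
The left piece maps (−∞, 2) onto (−6, ∞); the right piece maps [2, ∞) onto (−∞, −6].
These images together cover ℝ, so σ is surjective.
Because the two images are disjoint, no x < 2 has σ(x) = σ(2), so we compute σ⁻¹(−13): −13 lies in (−∞, −6], so solve −2x − 2 = −13: x = (−13 + 2)/(−2) = 11/2.

11/2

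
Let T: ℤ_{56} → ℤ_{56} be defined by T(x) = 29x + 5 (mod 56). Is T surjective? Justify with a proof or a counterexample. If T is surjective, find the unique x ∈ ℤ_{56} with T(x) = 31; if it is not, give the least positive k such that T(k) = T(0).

Since gcd(29, 56) = 1, 29 is invertible modulo 56. Euclid's algorithm: 56 = 1·29 + 27, 29 = 1·27 + 2, 27 = 13·2 + 1; back-substituting gives 1 = 29·29 − 15·56, so 29⁻¹ ≡ 29 (mod 56).
For any y ∈ ℤ_{56}, x = 29(y − 5) mod 56 satisfies T(x) = 29·29(y − 5) + 5 ≡ y (since 29·29 ≡ 1 mod 56). So every y has a preimage.
Hence T is surjective.
Since T is surjective, we find T⁻¹(31): we need 29x ≡ 31 − 5 ≡ 26 (mod 56). Using 29⁻¹ = 29: x ≡ 29·26 = 754 = 13·56 + 26, so x = 26.
Check: T(26) = 29·26 + 5 = 759 = 13·56 + 31 ≡ 31 (mod 56).

26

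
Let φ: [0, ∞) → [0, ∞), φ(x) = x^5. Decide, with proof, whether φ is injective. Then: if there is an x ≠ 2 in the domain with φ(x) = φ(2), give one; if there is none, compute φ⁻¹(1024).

On [0, ∞), x ↦ x^5 is strictly increasing, so φ(a) = φ(b) forces a = b. So φ is injective.
Since x ↦ x^5 is strictly increasing on [0, ∞), it is injective there, so no x ≠ 2 in the domain has φ(x) = φ(2). We therefore compute φ⁻¹(1024) = 1024^{1/5} = 4 (indeed 4^5 = 1024).

4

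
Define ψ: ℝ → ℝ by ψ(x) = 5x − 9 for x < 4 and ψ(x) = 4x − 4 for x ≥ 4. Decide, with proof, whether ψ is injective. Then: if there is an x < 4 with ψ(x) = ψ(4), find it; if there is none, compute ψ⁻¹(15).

Both pieces are strictly increasing (slopes 5 and 4), so each is injective on its own interval.
The left piece maps (−∞, 4) onto (−∞, 11); the right piece maps [4, ∞) onto [12, ∞).
These images are disjoint, so no value is attained by both pieces. Thus ψ is injective.
Because the two images are disjoint, no x < 4 has ψ(x) = ψ(4), so we compute ψ⁻¹(15): 15 lies in [12, ∞), so solve 4x − 4 = 15: x = (15 + 4)/4 = 19/4.

19/4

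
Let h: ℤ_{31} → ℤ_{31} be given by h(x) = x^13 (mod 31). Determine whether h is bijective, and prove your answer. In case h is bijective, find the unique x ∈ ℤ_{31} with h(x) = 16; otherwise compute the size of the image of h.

8

Since 31 is prime, the nonzero elements of ℤ_{31} form a cyclic group of order 30.
As gcd(13, 30) = 1, raising to the 13th power is a bijection on this group: if u^13 ≡ v^13 then (uv^{−1})^13 = 1, and the only element of order dividing gcd(13, 30) = 1 is 1, so u = v.
With h(0) = 0 this makes h injective on all of ℤ_{31}, hence bijective (finite equal-size domain and codomain). In particular h is bijective.
Since h is bijective, we find the preimage of 16. The inverse of x ↦ x^13 on (ℤ_{31})^× is x ↦ x^7, because 13·7 = 91 = 3·30 + 1 ≡ 1 (mod 30) and x^{30} = 1 for x ≠ 0 (Fermat). So h⁻¹(16) = 16^7 mod 31.
Repeated squaring mod 31: 16^1 ≡ 16, 16^2 ≡ 16² = 256 ≡ 8, 16^4 ≡ 8² = 64 ≡ 2. Since 7 = 4 + 2 + 1, 16^7 ≡ 2·8·16: 2·8 = 16, then 16·16 = 256 ≡ 8. So 16^7 ≡ 8 (mod 31).
Hence h⁻¹(16) = 8.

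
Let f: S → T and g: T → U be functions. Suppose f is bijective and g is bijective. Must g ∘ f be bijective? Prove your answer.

Injectivity: if g(f(s)) = g(f(t)) then f(s) = f(t) (g injective) so s = t (f injective).
Surjectivity: for c ∈ U pick b with g(b) = c, then a with f(a) = b; then (g ∘ f)(a) = c.
Hence g ∘ f is bijective.

bijective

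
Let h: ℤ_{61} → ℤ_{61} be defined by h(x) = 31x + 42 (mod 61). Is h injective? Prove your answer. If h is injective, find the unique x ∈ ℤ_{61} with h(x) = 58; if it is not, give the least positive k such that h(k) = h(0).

32

If h(a) = h(b), then 31a ≡ 31b (mod 61). Because gcd(31, 61) = 1, we may cancel 31 to get a ≡ b (mod 61).
Therefore h is injective.
We now compute 31⁻¹ mod 61 explicitly. Euclid's algorithm: 61 = 1·31 + 30, 31 = 1·30 + 1; back-substituting gives 1 = 2·31 − 1·61, so 31⁻¹ ≡ 2 (mod 61).
Since h is injective, we find h⁻¹(58): we need 31x ≡ 58 − 42 ≡ 16 (mod 61). Using 31⁻¹ = 2: x ≡ 2·16 = 32, so x = 32.
Check: h(32) = 31·32 + 42 = 1034 = 16·61 + 58 ≡ 58 (mod 61).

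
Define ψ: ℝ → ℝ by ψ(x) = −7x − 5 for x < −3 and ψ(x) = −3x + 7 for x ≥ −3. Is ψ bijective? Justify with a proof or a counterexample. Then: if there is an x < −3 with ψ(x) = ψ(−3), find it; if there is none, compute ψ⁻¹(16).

Both pieces are strictly decreasing (slopes −7 and −3), so each is injective on its own interval.
The left piece maps (−∞, −3) onto (16, ∞); the right piece maps [−3, ∞) onto (−∞, 16].
Since 16 = 16, the images partition ℝ: ψ is injective and surjective, hence bijective.
Because the two images are disjoint, no x < −3 has ψ(x) = ψ(−3), so we compute ψ⁻¹(16): 16 lies in (−∞, 16], so solve −3x + 7 = 16: x = (16 − 7)/(−3) = −3.

-3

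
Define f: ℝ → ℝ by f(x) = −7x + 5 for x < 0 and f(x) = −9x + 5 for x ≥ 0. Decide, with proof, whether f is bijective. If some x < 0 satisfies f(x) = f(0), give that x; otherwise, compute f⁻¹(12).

-1

Both pieces are strictly decreasing (slopes −7 and −9), so each is injective on its own interval.
The left piece maps (−∞, 0) onto (5, ∞); the right piece maps [0, ∞) onto (−∞, 5].
Since 5 = 5, the images partition ℝ: f is injective and surjective, hence bijective.
Because the two images are disjoint, no x < 0 has f(x) = f(0), so we compute f⁻¹(12): 12 lies in (5, ∞), so solve −7x + 5 = 12: x = (12 − 5)/(−7) = −1.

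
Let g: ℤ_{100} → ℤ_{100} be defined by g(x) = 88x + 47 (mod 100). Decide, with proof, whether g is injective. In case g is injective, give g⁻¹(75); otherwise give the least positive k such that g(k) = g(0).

We have gcd(88, 100) = 4 > 1. Taking x_1 = 0 and x_2 = 25: g(0) = 47 and g(25) = 88·25 + 47 = 2247 ≡ 47 (mod 100).
So g(0) = g(25) while 0 ≠ 25, thus g is not injective.
Since g is not injective, we find the least positive k with g(k) = g(0): this means 88k ≡ 0 (mod 100), i.e. 100 ∣ 88k. Since gcd(88, 100) = 4, dividing through by 4 this holds exactly when 25 ∣ 22k, and as gcd(22, 25) = 1, exactly when 25 ∣ k.
The smallest positive such k is 25.

25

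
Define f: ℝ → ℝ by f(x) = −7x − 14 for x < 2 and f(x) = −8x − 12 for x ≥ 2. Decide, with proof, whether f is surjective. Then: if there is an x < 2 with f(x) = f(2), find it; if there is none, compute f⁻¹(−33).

Both pieces are strictly decreasing (slopes −7 and −8), so each is injective on its own interval.
The left piece maps (−∞, 2) onto (−28, ∞); the right piece maps [2, ∞) onto (−∞, −28].
These images together cover ℝ, so f is surjective.
Because the two images are disjoint, no x < 2 has f(x) = f(2), so we compute f⁻¹(−33): −33 lies in (−∞, −28], so solve −8x − 12 = −33: x = (−33 + 12)/(−8) = 21/8.

21/8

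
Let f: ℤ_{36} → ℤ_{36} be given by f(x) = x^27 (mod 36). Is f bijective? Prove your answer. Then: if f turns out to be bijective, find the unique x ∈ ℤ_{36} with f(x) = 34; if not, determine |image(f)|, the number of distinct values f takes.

9

f(0) = 0^27 = 0.
f(6): Repeated squaring mod 36: 6^1 ≡ 6, 6^2 ≡ 6² = 36 ≡ 0, 6^4 ≡ 0² = 0, 6^8 ≡ 0² = 0, 6^16 ≡ 0² = 0. Since 27 = 16 + 8 + 2 + 1, 6^27 ≡ 0·0·0·6: 0·0 = 0, then 0·0 = 0, then 0·6 = 0. So 6^27 ≡ 0 (mod 36).
So f(0) = f(6) = 0 while 0 ≠ 6, thus f is not injective, hence not bijective.
Since f is not bijective, we determine |image(f)|. Computing x^27 mod 36 for each x (by repeated squaring, reducing mod 36 at every step), the values f(0), f(1), …, f(35) are: 0, 1, 8, 27, 28, 17, 0, 19, 8, 9, 28, 35, 0, 1, 8, 27, 28, 17, 0, 19, 8, 9, 28, 35, 0, 1, 8, 27, 28, 17, 0, 19, 8, 9, 28, 35.
The distinct values are {0, 1, 8, 9, 17, 19, 27, 28, 35}; there are 9 of them.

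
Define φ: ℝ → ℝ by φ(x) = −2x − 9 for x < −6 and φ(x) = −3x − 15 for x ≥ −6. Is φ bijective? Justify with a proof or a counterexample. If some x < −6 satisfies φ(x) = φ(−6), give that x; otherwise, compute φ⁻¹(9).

Both pieces are strictly decreasing (slopes −2 and −3), so each is injective on its own interval.
The left piece maps (−∞, −6) onto (3, ∞); the right piece maps [−6, ∞) onto (−∞, 3].
Since 3 = 3, the images partition ℝ: φ is injective and surjective, hence bijective.
Because the two images are disjoint, no x < −6 has φ(x) = φ(−6), so we compute φ⁻¹(9): 9 lies in (3, ∞), so solve −2x − 9 = 9: x = (9 + 9)/(−2) = −9.

-9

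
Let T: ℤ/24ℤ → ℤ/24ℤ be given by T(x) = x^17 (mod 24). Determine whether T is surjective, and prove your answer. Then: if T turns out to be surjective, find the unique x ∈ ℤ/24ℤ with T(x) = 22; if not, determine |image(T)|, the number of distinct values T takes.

T(0) = 0^17 = 0.
T(6): Repeated squaring mod 24: 6^1 ≡ 6, 6^2 ≡ 6² = 36 ≡ 12, 6^4 ≡ 12² = 144 ≡ 0, 6^8 ≡ 0² = 0, 6^16 ≡ 0² = 0. Since 17 = 16 + 1, 6^17 ≡ 0·6: 0·6 = 0. So 6^17 ≡ 0 (mod 24).
So T(0) = T(6) = 0 while 0 ≠ 6, hence T is not injective.
A non-injective map from the 24-element set ℤ/24ℤ to itself takes at most 23 distinct values, so it cannot be surjective. Therefore T is not surjective.
Since T is not surjective, we determine |image(T)|. Computing x^17 mod 24 for each x (by repeated squaring, reducing mod 24 at every step), the values T(0), T(1), …, T(23) are: 0, 1, 8, 3, 16, 5, 0, 7, 8, 9, 16, 11, 0, 13, 8, 15, 16, 17, 0, 19, 8, 21, 16, 23.
The distinct values are {0, 1, 3, 5, 7, 8, 9, 11, 13, 15, 16, 17, 19, 21, 23}; there are 15 of them.

15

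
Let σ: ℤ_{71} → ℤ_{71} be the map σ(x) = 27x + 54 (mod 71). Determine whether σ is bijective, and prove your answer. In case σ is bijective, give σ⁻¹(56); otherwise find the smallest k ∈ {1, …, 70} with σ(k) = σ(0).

If σ(a) = σ(b), then 27a ≡ 27b (mod 71). Because gcd(27, 71) = 1, we may cancel 27 to get a ≡ b (mod 71).
We now compute 27⁻¹ mod 71 explicitly. Euclid's algorithm: 71 = 2·27 + 17, 27 = 1·17 + 10, 17 = 1·10 + 7, 10 = 1·7 + 3, 7 = 2·3 + 1; back-substituting gives 1 = 50·27 − 19·71, so 27⁻¹ ≡ 50 (mod 71).
For any y ∈ ℤ_{71}, x = 50(y − 54) mod 71 satisfies σ(x) = 27·50(y − 54) + 54 ≡ y (since 27·50 ≡ 1 mod 71). So every y has a preimage.
Hence σ is bijective.
Since σ is bijective, we compute σ⁻¹(56): solve 27x + 54 ≡ 56 (mod 71), i.e. 27x ≡ 2 (mod 71).
Multiplying by 27⁻¹ = 50 gives x ≡ 50·2 = 100 = 1·71 + 29 ≡ 29 (mod 71).
Check: σ(29) = 27·29 + 54 = 837 = 11·71 + 56 ≡ 56 (mod 71).

29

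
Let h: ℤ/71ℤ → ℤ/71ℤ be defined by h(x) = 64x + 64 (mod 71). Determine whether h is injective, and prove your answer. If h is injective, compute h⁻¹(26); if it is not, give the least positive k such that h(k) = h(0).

46

Recall that h is injective if h(u) = h(v) implies u = v.
Suppose h(u) = h(v) in ℤ/71ℤ. Then 64u + 64 ≡ 64v + 64 (mod 71), hence 64(u − v) ≡ 0 (mod 71).
Since gcd(64, 71) = 1, 64 is invertible modulo 71, therefore u − v ≡ 0 (mod 71), i.e. u = v.
Hence h is injective.
We now compute 64⁻¹ mod 71 explicitly. Euclid's algorithm: 71 = 1·64 + 7, 64 = 9·7 + 1; back-substituting gives 1 = 10·64 − 9·71, so 64⁻¹ ≡ 10 (mod 71).
Since h is injective, we compute h⁻¹(26): solve 64x + 64 ≡ 26 (mod 71), i.e. 64x ≡ 33 (mod 71).
Multiplying by 64⁻¹ = 10 gives x ≡ 10·33 = 330 = 4·71 + 46 ≡ 46 (mod 71).
Check: h(46) = 64·46 + 64 = 3008 = 42·71 + 26 ≡ 26 (mod 71).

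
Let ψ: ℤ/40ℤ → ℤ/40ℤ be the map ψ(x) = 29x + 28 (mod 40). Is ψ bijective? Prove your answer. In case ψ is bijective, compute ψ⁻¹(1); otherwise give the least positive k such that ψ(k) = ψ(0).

17

Suppose ψ(a) = ψ(b) in ℤ/40ℤ. Then 29a + 28 ≡ 29b + 28 (mod 40), so 29(a − b) ≡ 0 (mod 40).
Since gcd(29, 40) = 1, 29 is invertible modulo 40, hence a − b ≡ 0 (mod 40), i.e. a = b.
We now compute 29⁻¹ mod 40 explicitly. Euclid's algorithm: 40 = 1·29 + 11, 29 = 2·11 + 7, 11 = 1·7 + 4, 7 = 1·4 + 3, 4 = 1·3 + 1; back-substituting gives 1 = 29·29 − 21·40, so 29⁻¹ ≡ 29 (mod 40).
Then y ↦ 29(y − 28) is a two-sided inverse to ψ, so every y ∈ ℤ/40ℤ has a preimage.
Hence ψ is bijective.
Since ψ is bijective, we find ψ⁻¹(1): we need 29x ≡ 1 − 28 ≡ 13 (mod 40). Using 29⁻¹ = 29: x ≡ 29·13 = 377 = 9·40 + 17, so x = 17.
Check: ψ(17) = 29·17 + 28 = 521 = 13·40 + 1 ≡ 1 (mod 40).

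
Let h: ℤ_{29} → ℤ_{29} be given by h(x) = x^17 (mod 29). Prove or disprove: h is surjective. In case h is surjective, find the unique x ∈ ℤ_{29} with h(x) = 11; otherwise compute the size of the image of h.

14

Since 29 is prime, the nonzero elements of ℤ_{29} form a cyclic group of order 28.
As gcd(17, 28) = 1, raising to the 17th power is a bijection on this group: if u^17 ≡ v^17 then (uv^{−1})^17 = 1, and the only element of order dividing gcd(17, 28) = 1 is 1, so u = v.
With h(0) = 0 this makes h injective on all of ℤ_{29}, hence bijective (finite equal-size domain and codomain). In particular h is surjective.
Since h is surjective, we find the preimage of 11. The inverse of x ↦ x^17 on (ℤ_{29})^× is x ↦ x^5, because 17·5 = 85 = 3·28 + 1 ≡ 1 (mod 28) and x^{28} = 1 for x ≠ 0 (Fermat). So h⁻¹(11) = 11^5 mod 29.
Repeated squaring mod 29: 11^1 ≡ 11, 11^2 ≡ 11² = 121 ≡ 5, 11^4 ≡ 5² = 25. Since 5 = 4 + 1, 11^5 ≡ 25·11: 25·11 = 275 ≡ 14. So 11^5 ≡ 14 (mod 29).
Hence h⁻¹(11) = 14.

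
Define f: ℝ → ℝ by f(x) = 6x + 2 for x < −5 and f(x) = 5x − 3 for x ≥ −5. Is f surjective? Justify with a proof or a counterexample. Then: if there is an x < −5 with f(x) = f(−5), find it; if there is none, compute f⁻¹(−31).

Both pieces are strictly increasing (slopes 6 and 5), so each is injective on its own interval.
The left piece maps (−∞, −5) onto (−∞, −28); the right piece maps [−5, ∞) onto [−28, ∞).
These images together cover ℝ, so f is surjective.
Because the two images are disjoint, no x < −5 has f(x) = f(−5), so we compute f⁻¹(−31): −31 lies in (−∞, −28), so solve 6x + 2 = −31: x = (−31 − 2)/6 = −11/2.

-11/2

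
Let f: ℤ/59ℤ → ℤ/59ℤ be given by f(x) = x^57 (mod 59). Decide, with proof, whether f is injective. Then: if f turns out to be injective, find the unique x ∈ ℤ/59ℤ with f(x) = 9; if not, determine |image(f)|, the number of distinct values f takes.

46

Since 59 is prime, the nonzero elements of ℤ/59ℤ form a cyclic group of order 58.
As gcd(57, 58) = 1, raising to the 57th power is a bijection on this group: if x_1^57 ≡ x_2^57 then (x_1x_2^{−1})^57 = 1, and the only element of order dividing gcd(57, 58) = 1 is 1, so x_1 = x_2.
With f(0) = 0 this makes f injective on all of ℤ/59ℤ, hence bijective (finite equal-size domain and codomain). In particular f is injective.
Since f is injective, we find the preimage of 9. The inverse of x ↦ x^57 on (ℤ/59ℤ)^× is x ↦ x^57, because 57·57 = 3249 = 56·58 + 1 ≡ 1 (mod 58) and x^{58} = 1 for x ≠ 0 (Fermat). So f⁻¹(9) = 9^57 mod 59.
Repeated squaring mod 59: 9^1 ≡ 9, 9^2 ≡ 9² = 81 ≡ 22, 9^4 ≡ 22² = 484 ≡ 12, 9^8 ≡ 12² = 144 ≡ 26, 9^16 ≡ 26² = 676 ≡ 27, 9^32 ≡ 27² = 729 ≡ 21. Since 57 = 32 + 16 + 8 + 1, 9^57 ≡ 21·27·26·9: 21·27 = 567 ≡ 36, then 36·26 = 936 ≡ 51, then 51·9 = 459 ≡ 46. So 9^57 ≡ 46 (mod 59).
Hence f⁻¹(9) = 46.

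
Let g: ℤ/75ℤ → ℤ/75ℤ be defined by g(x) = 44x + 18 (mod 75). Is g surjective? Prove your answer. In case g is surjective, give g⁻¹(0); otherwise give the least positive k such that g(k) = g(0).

Since gcd(44, 75) = 1, 44 is invertible modulo 75. Euclid's algorithm: 75 = 1·44 + 31, 44 = 1·31 + 13, 31 = 2·13 + 5, 13 = 2·5 + 3, 5 = 1·3 + 2, 3 = 1·2 + 1; back-substituting gives 1 = 29·44 − 17·75, so 44⁻¹ ≡ 29 (mod 75).
Then y ↦ 29(y − 18) is a two-sided inverse to g, so every y ∈ ℤ/75ℤ has a preimage.
Therefore g is surjective.
Since g is surjective, we find g⁻¹(0): we need 44x ≡ 0 − 18 ≡ 57 (mod 75). Using 44⁻¹ = 29: x ≡ 29·57 = 1653 = 22·75 + 3, so x = 3.
Check: g(3) = 44·3 + 18 = 150 = 2·75 + 0 ≡ 0 (mod 75).

3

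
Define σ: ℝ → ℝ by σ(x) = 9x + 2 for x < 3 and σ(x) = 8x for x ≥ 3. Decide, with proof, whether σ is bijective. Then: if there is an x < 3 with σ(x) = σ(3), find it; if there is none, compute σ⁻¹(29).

Both pieces are strictly increasing (slopes 9 and 8), so each is injective on its own interval.
The left piece maps (−∞, 3) onto (−∞, 29); the right piece maps [3, ∞) onto [24, ∞).
These images overlap. In particular σ(3) = 24 (right piece), and solving 9x + 2 = 24 on the left piece gives x = 22/9 < 3.
So σ(22/9) = σ(3) with 22/9 ≠ 3, and σ is not injective, hence not bijective. This x = 22/9 is the requested value below 3.

22/9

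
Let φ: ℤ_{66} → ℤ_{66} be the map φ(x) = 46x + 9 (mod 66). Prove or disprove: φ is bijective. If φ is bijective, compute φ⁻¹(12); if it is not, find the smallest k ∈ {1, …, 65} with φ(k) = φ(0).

We have gcd(46, 66) = 2 > 1. Taking x_1 = 0 and x_2 = 33: φ(0) = 9 and φ(33) = 46·33 + 9 = 1527 ≡ 9 (mod 66).
So φ(0) = φ(33) while 0 ≠ 33, thus φ is not injective, hence not bijective.
Since φ is not bijective, we find the least positive k with φ(k) = φ(0): this means 46k ≡ 0 (mod 66), i.e. 66 ∣ 46k. Since gcd(46, 66) = 2, dividing through by 2 this holds exactly when 33 ∣ 23k, and as gcd(23, 33) = 1, exactly when 33 ∣ k.
The smallest positive such k is 33.

33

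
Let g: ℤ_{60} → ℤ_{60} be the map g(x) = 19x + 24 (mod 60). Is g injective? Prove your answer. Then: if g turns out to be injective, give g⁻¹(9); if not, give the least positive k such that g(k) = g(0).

15

If g(a) = g(b), then 19a ≡ 19b (mod 60). Because gcd(19, 60) = 1, we may cancel 19 to get a ≡ b (mod 60).
Therefore g is injective.
We now compute 19⁻¹ mod 60 explicitly. Euclid's algorithm: 60 = 3·19 + 3, 19 = 6·3 + 1; back-substituting gives 1 = 19·19 − 6·60, so 19⁻¹ ≡ 19 (mod 60).
Since g is injective, we find g⁻¹(9): we need 19x ≡ 9 − 24 ≡ 45 (mod 60). Using 19⁻¹ = 19: x ≡ 19·45 = 855 = 14·60 + 15, so x = 15.
Check: g(15) = 19·15 + 24 = 309 = 5·60 + 9 ≡ 9 (mod 60).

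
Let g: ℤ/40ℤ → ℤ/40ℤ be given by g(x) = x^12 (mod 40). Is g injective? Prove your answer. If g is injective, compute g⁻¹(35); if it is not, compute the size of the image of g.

g(1) = 1^12 = 1.
g(3): Repeated squaring mod 40: 3^1 ≡ 3, 3^2 ≡ 3² = 9, 3^4 ≡ 9² = 81 ≡ 1, 3^8 ≡ 1² = 1. Since 12 = 8 + 4, 3^12 ≡ 1·1: 1·1 = 1. So 3^12 ≡ 1 (mod 40).
So g(1) = g(3) = 1 while 1 ≠ 3, hence g is not injective.
Since g is not injective, we determine |image(g)|. Computing x^12 mod 40 for each x (by repeated squaring, reducing mod 40 at every step), the values g(0), g(1), …, g(39) are: 0, 1, 16, 1, 16, 25, 16, 1, 16, 1, 0, 1, 16, 1, 16, 25, 16, 1, 16, 1, 0, 1, 16, 1, 16, 25, 16, 1, 16, 1, 0, 1, 16, 1, 16, 25, 16, 1, 16, 1.
The distinct values are {0, 1, 16, 25}; there are 4 of them.

4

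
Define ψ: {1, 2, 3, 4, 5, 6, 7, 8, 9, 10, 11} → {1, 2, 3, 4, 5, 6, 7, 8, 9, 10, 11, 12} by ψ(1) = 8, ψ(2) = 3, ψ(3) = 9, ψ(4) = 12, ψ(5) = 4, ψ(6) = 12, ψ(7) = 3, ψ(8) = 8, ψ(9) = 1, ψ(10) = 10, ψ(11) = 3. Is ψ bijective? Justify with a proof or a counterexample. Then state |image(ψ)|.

ψ(4) = 12 = ψ(6) with 4 ≠ 6, so ψ is not injective, hence not bijective.
The image of ψ is {1, 3, 4, 8, 9, 10, 12}, which has 7 elements.

7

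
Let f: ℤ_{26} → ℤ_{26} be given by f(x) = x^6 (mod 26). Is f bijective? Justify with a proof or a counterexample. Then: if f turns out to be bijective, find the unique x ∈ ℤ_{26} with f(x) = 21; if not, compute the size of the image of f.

6

f(1) = 1^6 = 1.
f(3): Repeated squaring mod 26: 3^1 ≡ 3, 3^2 ≡ 3² = 9, 3^4 ≡ 9² = 81 ≡ 3. Since 6 = 4 + 2, 3^6 ≡ 3·9: 3·9 = 27 ≡ 1. So 3^6 ≡ 1 (mod 26).
So f(1) = f(3) = 1 while 1 ≠ 3, therefore f is not injective, hence not bijective.
Since f is not bijective, we determine |image(f)|. Computing x^6 mod 26 for each x (by repeated squaring, reducing mod 26 at every step), the values f(0), f(1), …, f(25) are: 0, 1, 12, 1, 14, 25, 12, 25, 12, 1, 14, 25, 14, 13, 14, 25, 14, 1, 12, 25, 12, 25, 14, 1, 12, 1.
The distinct values are {0, 1, 12, 13, 14, 25}; there are 6 of them.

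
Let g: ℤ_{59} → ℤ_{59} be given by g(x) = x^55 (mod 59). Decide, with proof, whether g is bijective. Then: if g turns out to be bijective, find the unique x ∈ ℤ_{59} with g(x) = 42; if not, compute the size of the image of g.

Since 59 is prime, the nonzero elements of ℤ_{59} form a cyclic group of order 58.
As gcd(55, 58) = 1, raising to the 55th power is a bijection on this group: if u^55 ≡ v^55 then (uv^{−1})^55 = 1, and the only element of order dividing gcd(55, 58) = 1 is 1, so u = v.
With g(0) = 0 this makes g injective on all of ℤ_{59}, hence bijective (finite equal-size domain and codomain). In particular g is bijective.
Since g is bijective, we find the preimage of 42. The inverse of x ↦ x^55 on (ℤ_{59})^× is x ↦ x^19, because 55·19 = 1045 = 18·58 + 1 ≡ 1 (mod 58) and x^{58} = 1 for x ≠ 0 (Fermat). So g⁻¹(42) = 42^19 mod 59.
Repeated squaring mod 59: 42^1 ≡ 42, 42^2 ≡ 42² = 1764 ≡ 53, 42^4 ≡ 53² = 2809 ≡ 36, 42^8 ≡ 36² = 1296 ≡ 57, 42^16 ≡ 57² = 3249 ≡ 4. Since 19 = 16 + 2 + 1, 42^19 ≡ 4·53·42: 4·53 = 212 ≡ 35, then 35·42 = 1470 ≡ 54. So 42^19 ≡ 54 (mod 59).
Hence g⁻¹(42) = 54.

54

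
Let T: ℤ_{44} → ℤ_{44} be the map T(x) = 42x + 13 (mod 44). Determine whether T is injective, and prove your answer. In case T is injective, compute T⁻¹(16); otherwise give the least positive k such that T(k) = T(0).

We have gcd(42, 44) = 2 > 1. Taking u = 0 and v = 22: T(0) = 13 and T(22) = 42·22 + 13 = 937 ≡ 13 (mod 44).
So T(0) = T(22) while 0 ≠ 22, thus T is not injective.
Since T is not injective, we find the least positive k with T(k) = T(0): this means 42k ≡ 0 (mod 44), i.e. 44 ∣ 42k. Since gcd(42, 44) = 2, dividing through by 2 this holds exactly when 22 ∣ 21k, and as gcd(21, 22) = 1, exactly when 22 ∣ k.
The smallest positive such k is 22.

22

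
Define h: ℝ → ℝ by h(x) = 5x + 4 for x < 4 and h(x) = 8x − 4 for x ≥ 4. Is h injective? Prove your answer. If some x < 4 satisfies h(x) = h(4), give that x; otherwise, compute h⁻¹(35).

39/8

Both pieces are strictly increasing (slopes 5 and 8), so each is injective on its own interval.
The left piece maps (−∞, 4) onto (−∞, 24); the right piece maps [4, ∞) onto [28, ∞).
These images are disjoint, so no value is attained by both pieces. Therefore h is injective.
Because the two images are disjoint, no x < 4 has h(x) = h(4), so we compute h⁻¹(35): 35 lies in [28, ∞), so solve 8x − 4 = 35: x = (35 + 4)/8 = 39/8.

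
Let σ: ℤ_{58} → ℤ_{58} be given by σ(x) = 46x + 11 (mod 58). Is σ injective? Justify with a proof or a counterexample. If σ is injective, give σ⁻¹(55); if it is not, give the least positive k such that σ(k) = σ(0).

We have gcd(46, 58) = 2 > 1. Taking u = 0 and v = 29: σ(0) = 11 and σ(29) = 46·29 + 11 = 1345 ≡ 11 (mod 58).
So σ(0) = σ(29) while 0 ≠ 29, therefore σ is not injective.
Since σ is not injective, we find the least positive k with σ(k) = σ(0): this means 46k ≡ 0 (mod 58), i.e. 58 ∣ 46k. Since gcd(46, 58) = 2, dividing through by 2 this holds exactly when 29 ∣ 23k, and as gcd(23, 29) = 1, exactly when 29 ∣ k.
The smallest positive such k is 29.

29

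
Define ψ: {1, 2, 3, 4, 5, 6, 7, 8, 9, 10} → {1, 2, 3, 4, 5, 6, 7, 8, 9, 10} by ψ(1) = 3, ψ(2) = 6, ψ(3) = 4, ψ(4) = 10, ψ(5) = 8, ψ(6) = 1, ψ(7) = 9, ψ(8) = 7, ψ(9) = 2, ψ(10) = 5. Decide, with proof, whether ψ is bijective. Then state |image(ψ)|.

The values 3, 6, 4, 10, 8, 1, 9, 7, 2, 5 are a permutation of {1, 2, 3, 4, 5, 6, 7, 8, 9, 10}: each element appears exactly once.
So ψ is injective and surjective, hence bijective.
The image of ψ is {1, 2, 3, 4, 5, 6, 7, 8, 9, 10}, which has 10 elements.

10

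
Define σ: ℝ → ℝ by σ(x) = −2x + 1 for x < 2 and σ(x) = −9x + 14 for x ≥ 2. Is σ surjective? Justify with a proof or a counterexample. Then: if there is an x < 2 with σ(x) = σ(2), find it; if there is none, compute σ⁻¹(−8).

22/9

Both pieces are strictly decreasing (slopes −2 and −9), so each is injective on its own interval.
The left piece maps (−∞, 2) onto (−3, ∞); the right piece maps [2, ∞) onto (−∞, −4].
The union (−3, ∞) ∪ (−∞, −4] omits the interval between −3 and −4; in particular −3 has no preimage. So σ is not surjective.
Because the two images are disjoint, no x < 2 has σ(x) = σ(2), so we compute σ⁻¹(−8): −8 lies in (−∞, −4], so solve −9x + 14 = −8: x = (−8 − 14)/(−9) = 22/9.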